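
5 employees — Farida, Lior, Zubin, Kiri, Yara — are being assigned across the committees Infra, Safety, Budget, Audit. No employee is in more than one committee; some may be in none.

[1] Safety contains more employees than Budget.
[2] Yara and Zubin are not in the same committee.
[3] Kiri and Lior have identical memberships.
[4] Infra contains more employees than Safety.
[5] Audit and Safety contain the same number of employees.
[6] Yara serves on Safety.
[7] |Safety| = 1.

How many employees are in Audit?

1

From (6): Yara ∈ Safety.
(2): Zubin ∉ Safety.
(7): Safety already has 1, so the rest are out.
Suppose Farida ∈ Budget: no assignment then satisfies all the clues, so Farida ∉ Budget.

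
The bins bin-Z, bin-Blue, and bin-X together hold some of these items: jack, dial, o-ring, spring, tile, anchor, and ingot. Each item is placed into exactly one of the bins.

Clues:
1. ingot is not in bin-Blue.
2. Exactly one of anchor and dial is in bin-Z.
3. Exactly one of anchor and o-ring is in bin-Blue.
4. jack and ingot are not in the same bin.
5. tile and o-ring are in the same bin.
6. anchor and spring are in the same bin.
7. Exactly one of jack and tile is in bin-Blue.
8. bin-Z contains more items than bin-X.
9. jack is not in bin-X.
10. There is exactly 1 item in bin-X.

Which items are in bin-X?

From (1): ingot ∉ bin-Blue.
From (9): jack ∉ bin-X.
Suppose dial ∈ bin-X: no assignment then satisfies all the clues, so dial ∉ bin-X.

bin-X = {ingot}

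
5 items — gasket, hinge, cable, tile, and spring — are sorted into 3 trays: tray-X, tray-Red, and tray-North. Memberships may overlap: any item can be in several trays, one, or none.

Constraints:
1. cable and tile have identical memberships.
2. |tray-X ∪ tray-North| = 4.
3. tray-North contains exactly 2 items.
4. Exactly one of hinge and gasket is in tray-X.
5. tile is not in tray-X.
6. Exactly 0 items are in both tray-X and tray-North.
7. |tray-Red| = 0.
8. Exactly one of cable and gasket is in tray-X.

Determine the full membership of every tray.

From (5): tile ∉ tray-X.
(1): cable matches tile: cable ∉ tray-X.
(7): tray-Red already has 0, so the rest are out.
(8) (exactly one): gasket ∈ tray-X.
(4) (exactly one): hinge ∉ tray-X.
Suppose gasket ∈ tray-North: no assignment then satisfies all the clues, so gasket ∉ tray-North.

tray-X = {gasket, spring}; tray-Red = {}; tray-North = {cable, tile}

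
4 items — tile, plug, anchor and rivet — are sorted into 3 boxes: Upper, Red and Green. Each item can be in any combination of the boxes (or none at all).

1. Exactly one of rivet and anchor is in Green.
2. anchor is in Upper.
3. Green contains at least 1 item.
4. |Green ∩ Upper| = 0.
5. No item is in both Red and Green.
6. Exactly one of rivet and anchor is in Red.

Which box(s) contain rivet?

rivet: Green

From (2): anchor ∈ Upper.
Suppose rivet ∈ Upper: no assignment then satisfies all the clues, so rivet ∉ Upper.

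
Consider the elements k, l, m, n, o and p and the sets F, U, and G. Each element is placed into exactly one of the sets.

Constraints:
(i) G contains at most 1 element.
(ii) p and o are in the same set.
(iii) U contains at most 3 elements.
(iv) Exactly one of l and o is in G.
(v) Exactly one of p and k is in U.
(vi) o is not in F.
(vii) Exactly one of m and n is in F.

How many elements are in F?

From (vi): o ∉ F.
(ii): p matches o: p ∉ F.
Suppose k ∉ F: no assignment then satisfies all the clues, so k ∈ F.

2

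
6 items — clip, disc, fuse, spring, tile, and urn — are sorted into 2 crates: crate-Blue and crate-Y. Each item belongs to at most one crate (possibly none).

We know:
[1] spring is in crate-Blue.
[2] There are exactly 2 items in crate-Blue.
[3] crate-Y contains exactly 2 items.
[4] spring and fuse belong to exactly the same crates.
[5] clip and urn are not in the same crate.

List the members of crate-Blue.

crate-Blue = {fuse, spring}

From (1): spring ∈ crate-Blue.
(4): fuse matches spring: fuse ∈ crate-Blue.
(2): crate-Blue already has 2, so the rest are out.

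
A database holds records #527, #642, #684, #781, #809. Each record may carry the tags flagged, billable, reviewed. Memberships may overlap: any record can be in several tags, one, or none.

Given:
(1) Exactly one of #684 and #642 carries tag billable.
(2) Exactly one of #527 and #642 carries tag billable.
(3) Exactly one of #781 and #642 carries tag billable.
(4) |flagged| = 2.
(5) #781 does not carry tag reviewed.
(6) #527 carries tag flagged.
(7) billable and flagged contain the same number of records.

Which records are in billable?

billable = {#642, #809}

From (5): #781 ∉ reviewed.
From (6): #527 ∈ flagged.
Suppose #527 ∈ billable: no assignment then satisfies all the clues, so #527 ∉ billable.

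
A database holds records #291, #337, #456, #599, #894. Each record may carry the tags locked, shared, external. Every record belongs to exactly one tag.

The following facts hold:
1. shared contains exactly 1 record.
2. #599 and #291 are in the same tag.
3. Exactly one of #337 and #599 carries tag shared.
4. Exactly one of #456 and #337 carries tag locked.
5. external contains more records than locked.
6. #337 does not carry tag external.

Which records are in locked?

locked = {#456}

From (6): #337 ∉ external.
Suppose #291 ∈ locked: no assignment then satisfies all the clues, so #291 ∉ locked.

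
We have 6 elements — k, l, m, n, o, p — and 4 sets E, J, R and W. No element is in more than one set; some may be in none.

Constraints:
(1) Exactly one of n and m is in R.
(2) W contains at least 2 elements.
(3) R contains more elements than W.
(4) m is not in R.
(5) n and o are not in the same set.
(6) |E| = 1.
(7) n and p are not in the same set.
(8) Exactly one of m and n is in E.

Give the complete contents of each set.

From (4): m ∉ R.
(1) (exactly one): n ∈ R.
(5): o ∉ R.
(7): p ∉ R.
(8) (exactly one): m ∈ E.
(6): E already has 1, so the rest are out.
Suppose k ∈ J: no assignment then satisfies all the clues, so k ∉ J.

E = {m}; J = {}; R = {k, l, n}; W = {o, p}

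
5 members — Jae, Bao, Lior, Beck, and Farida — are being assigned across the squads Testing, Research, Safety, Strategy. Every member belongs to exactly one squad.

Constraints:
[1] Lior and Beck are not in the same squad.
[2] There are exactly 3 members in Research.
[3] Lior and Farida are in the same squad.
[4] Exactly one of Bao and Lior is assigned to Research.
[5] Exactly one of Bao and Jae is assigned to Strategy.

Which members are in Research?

Research = {Farida, Jae, Lior}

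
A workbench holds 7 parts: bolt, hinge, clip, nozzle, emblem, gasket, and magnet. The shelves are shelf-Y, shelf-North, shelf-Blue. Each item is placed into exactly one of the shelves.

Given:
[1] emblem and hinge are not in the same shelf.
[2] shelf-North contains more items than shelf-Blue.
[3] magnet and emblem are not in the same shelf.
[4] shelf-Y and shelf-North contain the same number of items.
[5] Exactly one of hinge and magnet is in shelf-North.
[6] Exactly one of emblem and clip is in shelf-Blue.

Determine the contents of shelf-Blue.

shelf-Blue = {emblem}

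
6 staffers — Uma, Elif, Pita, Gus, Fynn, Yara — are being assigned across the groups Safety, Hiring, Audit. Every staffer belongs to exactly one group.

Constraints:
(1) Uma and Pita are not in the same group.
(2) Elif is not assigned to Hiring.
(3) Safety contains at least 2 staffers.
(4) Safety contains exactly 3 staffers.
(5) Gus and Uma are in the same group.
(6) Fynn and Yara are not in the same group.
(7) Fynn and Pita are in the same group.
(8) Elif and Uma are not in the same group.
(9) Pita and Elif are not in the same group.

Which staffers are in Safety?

Safety = {Gus, Uma, Yara}

From (2): Elif ∉ Hiring.
Suppose Uma ∉ Safety: no assignment then satisfies all the clues, so Uma ∈ Safety.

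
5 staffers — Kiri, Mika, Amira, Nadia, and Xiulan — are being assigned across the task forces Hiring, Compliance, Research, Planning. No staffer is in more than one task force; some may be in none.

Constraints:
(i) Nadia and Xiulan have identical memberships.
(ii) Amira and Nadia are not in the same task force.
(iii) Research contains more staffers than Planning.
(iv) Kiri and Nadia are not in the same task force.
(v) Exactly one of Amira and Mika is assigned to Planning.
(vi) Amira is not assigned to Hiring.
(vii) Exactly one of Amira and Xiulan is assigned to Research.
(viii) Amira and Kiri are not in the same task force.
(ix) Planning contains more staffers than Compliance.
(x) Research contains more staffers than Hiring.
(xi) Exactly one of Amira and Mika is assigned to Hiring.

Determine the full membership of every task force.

Hiring = {Mika}; Compliance = {}; Research = {Nadia, Xiulan}; Planning = {Amira}

From (vi): Amira ∉ Hiring.
(xi) (exactly one): Mika ∈ Hiring.
(v) (exactly one): Amira ∈ Planning.
(vii) (exactly one): Xiulan ∈ Research.
(viii): Kiri ∉ Planning.
(i): Nadia matches Xiulan: Nadia ∉ Hiring.
(i): Nadia matches Xiulan: Nadia ∉ Compliance.
(i): Nadia matches Xiulan: Nadia ∈ Research.
(iv): Kiri ∉ Research.
Suppose Kiri ∈ Hiring: no assignment then satisfies all the clues, so Kiri ∉ Hiring.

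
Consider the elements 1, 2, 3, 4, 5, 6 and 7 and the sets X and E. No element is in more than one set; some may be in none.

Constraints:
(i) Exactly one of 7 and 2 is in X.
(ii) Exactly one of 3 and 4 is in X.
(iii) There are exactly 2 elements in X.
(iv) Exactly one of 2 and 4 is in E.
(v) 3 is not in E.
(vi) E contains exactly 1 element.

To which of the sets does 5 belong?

5: none

From (v): 3 ∉ E.
Suppose 5 ∈ X: no assignment then satisfies all the clues, so 5 ∉ X.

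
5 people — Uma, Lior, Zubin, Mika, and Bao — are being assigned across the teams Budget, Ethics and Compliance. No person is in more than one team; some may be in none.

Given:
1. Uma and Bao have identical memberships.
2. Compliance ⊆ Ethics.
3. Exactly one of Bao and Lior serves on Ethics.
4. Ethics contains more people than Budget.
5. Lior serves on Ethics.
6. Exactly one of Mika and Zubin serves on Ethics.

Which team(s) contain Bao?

Bao: none

From (5): Lior ∈ Ethics.
(3) (exactly one): Bao ∉ Ethics.
(1): Uma matches Bao: Uma ∉ Ethics.
(2) contrapositive: Uma ∉ Compliance.
(2) contrapositive: Bao ∉ Compliance.
Suppose Bao ∈ Budget: no assignment then satisfies all the clues, so Bao ∉ Budget.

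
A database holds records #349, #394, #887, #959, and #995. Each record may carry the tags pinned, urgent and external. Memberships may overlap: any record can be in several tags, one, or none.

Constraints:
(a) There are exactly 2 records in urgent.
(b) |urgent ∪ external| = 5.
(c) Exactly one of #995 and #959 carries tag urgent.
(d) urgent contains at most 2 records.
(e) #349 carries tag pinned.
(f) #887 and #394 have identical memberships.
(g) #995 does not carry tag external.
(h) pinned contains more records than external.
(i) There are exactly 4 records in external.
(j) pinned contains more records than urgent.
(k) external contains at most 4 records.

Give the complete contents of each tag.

pinned = {#349, #394, #887, #959, #995}; urgent = {#349, #995}; external = {#349, #394, #887, #959}

From (e): #349 ∈ pinned.
From (g): #995 ∉ external.
(i): only 4 candidates remain for external, so all are in.
Suppose #349 ∉ urgent: no assignment then satisfies all the clues, so #349 ∈ urgent.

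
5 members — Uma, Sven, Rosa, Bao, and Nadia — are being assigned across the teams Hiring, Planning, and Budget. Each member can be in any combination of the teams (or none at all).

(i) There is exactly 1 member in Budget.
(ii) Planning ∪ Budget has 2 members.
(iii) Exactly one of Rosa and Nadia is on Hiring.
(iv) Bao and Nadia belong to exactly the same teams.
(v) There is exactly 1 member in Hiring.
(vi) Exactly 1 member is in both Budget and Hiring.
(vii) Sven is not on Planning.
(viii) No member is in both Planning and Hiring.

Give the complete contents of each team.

Hiring = {Rosa}; Planning = {Uma}; Budget = {Rosa}

From (vii): Sven ∉ Planning.
Suppose Uma ∈ Hiring: no assignment then satisfies all the clues, so Uma ∉ Hiring.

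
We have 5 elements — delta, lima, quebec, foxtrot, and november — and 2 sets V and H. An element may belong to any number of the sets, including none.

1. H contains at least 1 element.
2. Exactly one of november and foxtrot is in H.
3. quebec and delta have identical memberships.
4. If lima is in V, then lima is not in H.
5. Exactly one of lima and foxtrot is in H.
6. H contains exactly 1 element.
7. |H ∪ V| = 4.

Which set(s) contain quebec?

quebec: V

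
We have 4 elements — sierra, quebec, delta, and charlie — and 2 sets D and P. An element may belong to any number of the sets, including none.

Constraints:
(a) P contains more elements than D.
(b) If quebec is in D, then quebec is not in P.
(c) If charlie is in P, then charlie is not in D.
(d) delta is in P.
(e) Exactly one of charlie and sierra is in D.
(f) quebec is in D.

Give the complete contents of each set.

D = {quebec, sierra}; P = {charlie, delta, sierra}

From (d): delta ∈ P.
From (f): quebec ∈ D.
(b): quebec ∉ P.
Suppose sierra ∉ D: no assignment then satisfies all the clues, so sierra ∈ D.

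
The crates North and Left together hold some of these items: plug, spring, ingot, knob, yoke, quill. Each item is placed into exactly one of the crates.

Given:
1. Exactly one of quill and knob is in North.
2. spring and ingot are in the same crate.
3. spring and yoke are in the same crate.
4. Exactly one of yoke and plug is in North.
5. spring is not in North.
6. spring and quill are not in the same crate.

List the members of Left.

From (5): spring ∉ North.
(2): ingot matches spring: ingot ∉ North.
(3): yoke matches spring: yoke ∉ North.
(4) (exactly one): plug ∈ North.
Only one crate left: spring ∈ Left.
Only one crate left: ingot ∈ Left.
Only one crate left: yoke ∈ Left.
(6): quill ∉ Left.
Only one crate left: quill ∈ North.
(1) (exactly one): knob ∉ North.
Only one crate left: knob ∈ Left.

Left = {ingot, knob, spring, yoke}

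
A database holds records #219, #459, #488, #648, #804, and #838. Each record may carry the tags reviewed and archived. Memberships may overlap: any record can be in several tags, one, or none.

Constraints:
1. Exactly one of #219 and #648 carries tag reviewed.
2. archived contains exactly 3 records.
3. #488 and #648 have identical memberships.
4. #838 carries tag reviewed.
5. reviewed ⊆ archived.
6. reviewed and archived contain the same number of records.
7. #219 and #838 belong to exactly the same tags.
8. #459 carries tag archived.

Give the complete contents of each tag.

reviewed = {#219, #459, #838}; archived = {#219, #459, #838}

From (4): #838 ∈ reviewed.
From (8): #459 ∈ archived.
(5) with #838 ∈ reviewed: #838 ∈ archived.
(7): #219 matches #838: #219 ∈ reviewed.
(7): #219 matches #838: #219 ∈ archived.
(1) (exactly one): #648 ∉ reviewed.
(2): archived already has 3, so the rest are out.
(3): #488 matches #648: #488 ∉ reviewed.
(5) contrapositive: #804 ∉ reviewed.
Suppose #459 ∉ reviewed: no assignment then satisfies all the clues, so #459 ∈ reviewed.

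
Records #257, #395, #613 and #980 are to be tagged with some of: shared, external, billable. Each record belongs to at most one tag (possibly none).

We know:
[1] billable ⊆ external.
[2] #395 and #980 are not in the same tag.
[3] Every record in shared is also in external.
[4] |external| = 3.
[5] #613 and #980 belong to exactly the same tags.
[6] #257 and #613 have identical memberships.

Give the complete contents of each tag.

shared = {}; external = {#257, #613, #980}; billable = {}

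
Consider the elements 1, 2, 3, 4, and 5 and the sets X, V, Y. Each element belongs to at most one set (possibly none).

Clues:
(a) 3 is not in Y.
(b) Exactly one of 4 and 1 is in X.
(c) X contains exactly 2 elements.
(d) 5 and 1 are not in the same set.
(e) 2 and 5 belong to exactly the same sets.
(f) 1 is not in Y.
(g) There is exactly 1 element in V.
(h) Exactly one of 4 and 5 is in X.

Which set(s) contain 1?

1: V

From (a): 3 ∉ Y.
From (f): 1 ∉ Y.
Suppose 1 ∈ X: no assignment then satisfies all the clues, so 1 ∉ X.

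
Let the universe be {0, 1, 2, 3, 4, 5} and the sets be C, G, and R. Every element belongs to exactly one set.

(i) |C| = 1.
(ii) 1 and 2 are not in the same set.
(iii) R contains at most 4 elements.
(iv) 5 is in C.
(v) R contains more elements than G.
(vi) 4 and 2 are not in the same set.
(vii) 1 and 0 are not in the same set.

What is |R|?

3

From (iv): 5 ∈ C.
(i): C already has 1, so the rest are out.
Suppose 3 ∈ G: no assignment then satisfies all the clues, so 3 ∉ G.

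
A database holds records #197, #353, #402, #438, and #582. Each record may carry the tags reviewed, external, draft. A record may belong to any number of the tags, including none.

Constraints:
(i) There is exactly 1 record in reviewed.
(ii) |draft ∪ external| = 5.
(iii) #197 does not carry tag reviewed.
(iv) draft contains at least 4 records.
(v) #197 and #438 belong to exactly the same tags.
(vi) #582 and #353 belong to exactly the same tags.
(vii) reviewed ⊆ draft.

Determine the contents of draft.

From (iii): #197 ∉ reviewed.
(v): #438 matches #197: #438 ∉ reviewed.
Suppose #197 ∉ draft: no assignment then satisfies all the clues, so #197 ∈ draft.

draft = {#197, #353, #402, #438, #582}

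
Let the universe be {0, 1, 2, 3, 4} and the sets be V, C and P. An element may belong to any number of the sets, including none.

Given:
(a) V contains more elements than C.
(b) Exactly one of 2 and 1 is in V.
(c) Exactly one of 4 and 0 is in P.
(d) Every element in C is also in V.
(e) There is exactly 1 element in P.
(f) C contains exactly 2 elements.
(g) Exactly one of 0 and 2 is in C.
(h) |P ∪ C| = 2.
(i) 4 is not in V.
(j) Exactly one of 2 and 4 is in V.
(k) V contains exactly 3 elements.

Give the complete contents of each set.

V = {0, 2, 3}; C = {0, 3}; P = {0}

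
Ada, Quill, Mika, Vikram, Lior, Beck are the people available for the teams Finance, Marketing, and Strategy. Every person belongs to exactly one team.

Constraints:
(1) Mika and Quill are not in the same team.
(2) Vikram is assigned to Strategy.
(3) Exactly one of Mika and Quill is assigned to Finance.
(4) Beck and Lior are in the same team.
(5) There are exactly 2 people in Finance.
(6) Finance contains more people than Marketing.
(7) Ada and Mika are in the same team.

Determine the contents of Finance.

From (2): Vikram ∈ Strategy.
Suppose Ada ∉ Finance: no assignment then satisfies all the clues, so Ada ∈ Finance.

Finance = {Ada, Mika}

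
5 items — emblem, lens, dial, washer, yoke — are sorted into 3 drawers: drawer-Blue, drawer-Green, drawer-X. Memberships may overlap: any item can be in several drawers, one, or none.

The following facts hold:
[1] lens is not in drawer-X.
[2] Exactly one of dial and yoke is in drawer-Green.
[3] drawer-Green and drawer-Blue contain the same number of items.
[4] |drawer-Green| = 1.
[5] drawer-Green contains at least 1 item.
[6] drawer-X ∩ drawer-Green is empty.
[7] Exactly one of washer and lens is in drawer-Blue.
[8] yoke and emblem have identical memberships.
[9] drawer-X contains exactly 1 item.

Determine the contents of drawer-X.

drawer-X = {washer}

From (1): lens ∉ drawer-X.
Suppose emblem ∈ drawer-X: no assignment then satisfies all the clues, so emblem ∉ drawer-X.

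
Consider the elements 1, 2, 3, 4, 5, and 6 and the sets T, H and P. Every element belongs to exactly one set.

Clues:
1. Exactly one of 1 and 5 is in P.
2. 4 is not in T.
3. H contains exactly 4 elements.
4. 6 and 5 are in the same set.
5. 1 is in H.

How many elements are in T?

From (2): 4 ∉ T.
From (5): 1 ∈ H.
(1) (exactly one): 5 ∈ P.
(4): 6 matches 5: 6 ∉ T.
(4): 6 matches 5: 6 ∉ H.
(4): 6 matches 5: 6 ∈ P.
(3): only 4 candidates remain for H, so all are in.

0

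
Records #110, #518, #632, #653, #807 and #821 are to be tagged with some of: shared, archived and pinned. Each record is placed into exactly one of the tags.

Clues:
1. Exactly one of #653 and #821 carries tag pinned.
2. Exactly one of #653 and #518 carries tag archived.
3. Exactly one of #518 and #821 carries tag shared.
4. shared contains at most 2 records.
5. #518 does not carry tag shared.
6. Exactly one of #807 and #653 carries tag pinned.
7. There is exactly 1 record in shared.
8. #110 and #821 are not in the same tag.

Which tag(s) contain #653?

#653: pinned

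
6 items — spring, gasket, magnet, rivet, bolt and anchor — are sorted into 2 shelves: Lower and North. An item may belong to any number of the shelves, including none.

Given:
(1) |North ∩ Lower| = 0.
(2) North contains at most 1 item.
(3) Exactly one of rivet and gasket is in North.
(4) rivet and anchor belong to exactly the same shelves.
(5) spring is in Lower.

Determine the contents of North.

North = {gasket}

From (5): spring ∈ Lower.
Suppose spring ∈ North: no assignment then satisfies all the clues, so spring ∉ North.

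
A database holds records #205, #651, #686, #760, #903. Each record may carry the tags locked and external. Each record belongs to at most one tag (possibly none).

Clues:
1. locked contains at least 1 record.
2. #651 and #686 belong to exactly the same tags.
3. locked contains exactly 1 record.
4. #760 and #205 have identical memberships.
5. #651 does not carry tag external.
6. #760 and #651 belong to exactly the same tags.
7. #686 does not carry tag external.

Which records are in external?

From (5): #651 ∉ external.
From (7): #686 ∉ external.
(6): #760 matches #651: #760 ∉ external.
(4): #205 matches #760: #205 ∉ external.
Suppose #903 ∈ external: no assignment then satisfies all the clues, so #903 ∉ external.

external = {}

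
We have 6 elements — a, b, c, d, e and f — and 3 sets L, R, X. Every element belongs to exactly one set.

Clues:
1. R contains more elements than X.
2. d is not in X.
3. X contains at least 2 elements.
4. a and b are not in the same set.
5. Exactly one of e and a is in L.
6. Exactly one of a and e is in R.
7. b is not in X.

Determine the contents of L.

L = {a}

From (2): d ∉ X.
From (7): b ∉ X.
Suppose a ∉ L: no assignment then satisfies all the clues, so a ∈ L.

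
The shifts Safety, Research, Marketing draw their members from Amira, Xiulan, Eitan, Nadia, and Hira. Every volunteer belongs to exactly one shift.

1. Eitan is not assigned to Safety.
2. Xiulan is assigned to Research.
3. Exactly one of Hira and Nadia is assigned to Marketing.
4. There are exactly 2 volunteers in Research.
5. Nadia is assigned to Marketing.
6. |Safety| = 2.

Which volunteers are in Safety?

From (1): Eitan ∉ Safety.
From (2): Xiulan ∈ Research.
From (5): Nadia ∈ Marketing.
(3) (exactly one): Hira ∉ Marketing.
(6): only 2 candidates remain for Safety, so all are in.
(4): only 2 candidates remain for Research, so all are in.

Safety = {Amira, Hira}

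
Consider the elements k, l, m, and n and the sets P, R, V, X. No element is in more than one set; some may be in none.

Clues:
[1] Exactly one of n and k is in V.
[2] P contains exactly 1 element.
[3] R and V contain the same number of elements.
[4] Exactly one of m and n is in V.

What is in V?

V = {n}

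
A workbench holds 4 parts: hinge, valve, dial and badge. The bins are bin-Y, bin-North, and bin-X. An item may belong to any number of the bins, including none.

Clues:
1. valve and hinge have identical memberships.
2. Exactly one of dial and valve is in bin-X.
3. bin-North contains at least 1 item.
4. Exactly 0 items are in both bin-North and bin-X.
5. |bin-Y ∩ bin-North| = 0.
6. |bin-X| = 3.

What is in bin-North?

bin-North = {dial}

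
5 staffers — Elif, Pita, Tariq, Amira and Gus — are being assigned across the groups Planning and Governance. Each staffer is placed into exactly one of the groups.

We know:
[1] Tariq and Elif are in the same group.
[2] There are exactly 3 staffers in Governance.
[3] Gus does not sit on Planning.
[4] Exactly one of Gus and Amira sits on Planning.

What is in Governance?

Governance = {Elif, Gus, Tariq}

From (3): Gus ∉ Planning.
(4) (exactly one): Amira ∈ Planning.
Only one group left: Gus ∈ Governance.
Suppose Elif ∉ Governance: no assignment then satisfies all the clues, so Elif ∈ Governance.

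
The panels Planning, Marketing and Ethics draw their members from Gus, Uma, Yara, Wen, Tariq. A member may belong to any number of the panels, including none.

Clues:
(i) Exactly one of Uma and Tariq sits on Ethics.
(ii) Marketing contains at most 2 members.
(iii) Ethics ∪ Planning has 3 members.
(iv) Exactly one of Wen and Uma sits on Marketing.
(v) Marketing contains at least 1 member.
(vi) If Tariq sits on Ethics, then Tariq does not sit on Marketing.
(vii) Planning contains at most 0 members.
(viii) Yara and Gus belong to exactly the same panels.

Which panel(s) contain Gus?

Gus: Ethics

(vii): Planning already has 0, so the rest are out.
Suppose Gus ∈ Marketing: no assignment then satisfies all the clues, so Gus ∉ Marketing.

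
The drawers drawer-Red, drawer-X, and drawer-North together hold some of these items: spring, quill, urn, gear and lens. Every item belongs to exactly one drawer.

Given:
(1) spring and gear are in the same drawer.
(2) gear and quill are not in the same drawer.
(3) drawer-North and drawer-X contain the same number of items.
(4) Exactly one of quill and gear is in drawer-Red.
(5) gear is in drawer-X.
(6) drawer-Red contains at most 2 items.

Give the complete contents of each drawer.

drawer-Red = {quill}; drawer-X = {gear, spring}; drawer-North = {lens, urn}

From (5): gear ∈ drawer-X.
(1): spring matches gear: spring ∉ drawer-Red.
(1): spring matches gear: spring ∈ drawer-X.
(2): quill ∉ drawer-X.
(4) (exactly one): quill ∈ drawer-Red.
Suppose urn ∈ drawer-Red: no assignment then satisfies all the clues, so urn ∉ drawer-Red.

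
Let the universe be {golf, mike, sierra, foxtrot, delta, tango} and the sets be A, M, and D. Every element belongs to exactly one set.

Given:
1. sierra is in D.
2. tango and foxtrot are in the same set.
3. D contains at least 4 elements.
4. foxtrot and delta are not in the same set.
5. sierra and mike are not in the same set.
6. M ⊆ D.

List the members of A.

From (1): sierra ∈ D.
(5): mike ∉ D.
(6) contrapositive: mike ∉ M.
Only one set left: mike ∈ A.
Suppose golf ∈ A: no assignment then satisfies all the clues, so golf ∉ A.

A = {delta, mike}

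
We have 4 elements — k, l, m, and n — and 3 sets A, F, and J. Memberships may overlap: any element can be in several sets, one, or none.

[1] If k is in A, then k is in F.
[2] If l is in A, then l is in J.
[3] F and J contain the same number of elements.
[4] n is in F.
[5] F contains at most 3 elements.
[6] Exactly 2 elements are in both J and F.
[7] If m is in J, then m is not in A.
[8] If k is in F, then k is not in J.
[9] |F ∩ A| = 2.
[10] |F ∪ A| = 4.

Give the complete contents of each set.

A = {k, l, n}; F = {k, m, n}; J = {l, m, n}

From (4): n ∈ F.
Suppose k ∉ A: no assignment then satisfies all the clues, so k ∈ A.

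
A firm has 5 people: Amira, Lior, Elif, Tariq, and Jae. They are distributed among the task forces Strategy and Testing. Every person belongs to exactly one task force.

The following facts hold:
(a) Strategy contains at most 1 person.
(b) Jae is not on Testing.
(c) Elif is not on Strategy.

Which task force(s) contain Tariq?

From (b): Jae ∉ Testing.
From (c): Elif ∉ Strategy.
Only one task force left: Elif ∈ Testing.
Only one task force left: Jae ∈ Strategy.
(a): Strategy already has 1, so the rest are out.
Only one task force left: Amira ∈ Testing.
Only one task force left: Lior ∈ Testing.
Only one task force left: Tariq ∈ Testing.

Tariq: Testing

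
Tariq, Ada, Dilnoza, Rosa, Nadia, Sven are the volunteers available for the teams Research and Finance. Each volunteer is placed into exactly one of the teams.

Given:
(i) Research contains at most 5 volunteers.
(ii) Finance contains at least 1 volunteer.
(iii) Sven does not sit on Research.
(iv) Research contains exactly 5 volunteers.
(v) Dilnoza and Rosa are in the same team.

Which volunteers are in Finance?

From (iii): Sven ∉ Research.
(iv): only 5 candidates remain for Research, so all are in.
Only one team left: Sven ∈ Finance.

Finance = {Sven}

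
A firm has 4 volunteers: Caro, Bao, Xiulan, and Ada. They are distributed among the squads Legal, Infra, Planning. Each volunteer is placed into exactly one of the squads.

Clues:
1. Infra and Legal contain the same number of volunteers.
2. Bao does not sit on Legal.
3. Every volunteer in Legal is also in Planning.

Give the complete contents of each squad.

From (2): Bao ∉ Legal.
Suppose Caro ∈ Legal: no assignment then satisfies all the clues, so Caro ∉ Legal.

Legal = {}; Infra = {}; Planning = {Ada, Bao, Caro, Xiulan}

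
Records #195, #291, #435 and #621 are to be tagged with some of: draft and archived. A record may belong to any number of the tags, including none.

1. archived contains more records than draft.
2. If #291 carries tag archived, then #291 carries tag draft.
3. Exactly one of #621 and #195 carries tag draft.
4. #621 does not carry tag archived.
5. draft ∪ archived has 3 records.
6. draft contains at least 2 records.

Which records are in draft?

draft = {#195, #291}

From (4): #621 ∉ archived.
Suppose #195 ∉ draft: no assignment then satisfies all the clues, so #195 ∈ draft.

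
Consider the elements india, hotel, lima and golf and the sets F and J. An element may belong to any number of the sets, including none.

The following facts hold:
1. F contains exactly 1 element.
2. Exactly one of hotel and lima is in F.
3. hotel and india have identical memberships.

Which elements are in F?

F = {lima}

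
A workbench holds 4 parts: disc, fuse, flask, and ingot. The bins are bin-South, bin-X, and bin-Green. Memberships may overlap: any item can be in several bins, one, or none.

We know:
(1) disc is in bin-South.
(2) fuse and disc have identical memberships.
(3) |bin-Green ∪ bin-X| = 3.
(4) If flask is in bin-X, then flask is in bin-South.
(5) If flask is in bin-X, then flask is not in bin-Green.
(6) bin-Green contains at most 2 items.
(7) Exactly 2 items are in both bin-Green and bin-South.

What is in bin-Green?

bin-Green = {disc, fuse}

From (1): disc ∈ bin-South.
(2): fuse matches disc: fuse ∈ bin-South.
Suppose disc ∉ bin-Green: no assignment then satisfies all the clues, so disc ∈ bin-Green.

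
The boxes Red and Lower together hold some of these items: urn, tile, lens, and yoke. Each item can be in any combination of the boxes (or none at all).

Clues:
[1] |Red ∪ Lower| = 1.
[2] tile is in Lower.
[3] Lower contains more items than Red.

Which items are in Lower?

From (2): tile ∈ Lower.
Suppose urn ∈ Lower: no assignment then satisfies all the clues, so urn ∉ Lower.

Lower = {tile}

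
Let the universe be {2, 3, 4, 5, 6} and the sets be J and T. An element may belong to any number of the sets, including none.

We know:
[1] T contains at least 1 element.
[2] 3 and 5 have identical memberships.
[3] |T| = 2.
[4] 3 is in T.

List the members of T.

T = {3, 5}

From (4): 3 ∈ T.
(2): 5 matches 3: 5 ∈ T.
(3): T already has 2, so the rest are out.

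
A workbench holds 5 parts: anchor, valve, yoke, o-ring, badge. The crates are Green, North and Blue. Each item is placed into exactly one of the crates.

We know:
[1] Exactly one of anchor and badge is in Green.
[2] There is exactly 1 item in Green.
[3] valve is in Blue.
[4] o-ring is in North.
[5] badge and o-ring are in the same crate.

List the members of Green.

Green = {anchor}

From (3): valve ∈ Blue.
From (4): o-ring ∈ North.
(5): badge matches o-ring: badge ∉ Green.
(5): badge matches o-ring: badge ∈ North.
(1) (exactly one): anchor ∈ Green.
(2): Green already has 1, so the rest are out.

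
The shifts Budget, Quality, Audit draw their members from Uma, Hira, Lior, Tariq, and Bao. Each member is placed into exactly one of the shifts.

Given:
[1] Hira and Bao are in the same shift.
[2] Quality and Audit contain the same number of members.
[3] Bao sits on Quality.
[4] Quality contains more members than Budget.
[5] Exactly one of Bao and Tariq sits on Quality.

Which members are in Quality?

Quality = {Bao, Hira}

From (3): Bao ∈ Quality.
(1): Hira matches Bao: Hira ∉ Budget.
(1): Hira matches Bao: Hira ∈ Quality.
(5) (exactly one): Tariq ∉ Quality.
Suppose Uma ∈ Quality: no assignment then satisfies all the clues, so Uma ∉ Quality.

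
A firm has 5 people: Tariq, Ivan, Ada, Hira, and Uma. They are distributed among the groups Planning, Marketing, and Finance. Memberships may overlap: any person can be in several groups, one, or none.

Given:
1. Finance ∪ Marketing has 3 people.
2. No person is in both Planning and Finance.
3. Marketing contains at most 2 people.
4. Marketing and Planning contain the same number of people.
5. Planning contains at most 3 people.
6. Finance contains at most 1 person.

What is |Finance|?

1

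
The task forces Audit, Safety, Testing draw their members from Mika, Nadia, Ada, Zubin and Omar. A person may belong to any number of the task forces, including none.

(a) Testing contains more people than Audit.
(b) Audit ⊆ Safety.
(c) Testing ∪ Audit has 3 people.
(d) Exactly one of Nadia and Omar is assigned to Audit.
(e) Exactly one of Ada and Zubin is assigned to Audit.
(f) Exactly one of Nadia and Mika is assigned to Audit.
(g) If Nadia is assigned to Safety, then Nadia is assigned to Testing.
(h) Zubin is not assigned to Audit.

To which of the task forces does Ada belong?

From (h): Zubin ∉ Audit.
(e) (exactly one): Ada ∈ Audit.
(b) with Ada ∈ Audit: Ada ∈ Safety.
Suppose Ada ∉ Testing: no assignment then satisfies all the clues, so Ada ∈ Testing.

Ada: Audit, Safety, Testing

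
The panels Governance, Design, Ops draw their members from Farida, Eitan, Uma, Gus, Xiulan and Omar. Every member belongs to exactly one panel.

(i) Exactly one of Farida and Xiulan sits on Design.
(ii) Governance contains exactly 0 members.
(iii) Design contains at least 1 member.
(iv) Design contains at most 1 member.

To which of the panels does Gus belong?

Gus: Ops

(ii): Governance already has 0, so the rest are out.
Suppose Gus ∈ Design: no assignment then satisfies all the clues, so Gus ∉ Design.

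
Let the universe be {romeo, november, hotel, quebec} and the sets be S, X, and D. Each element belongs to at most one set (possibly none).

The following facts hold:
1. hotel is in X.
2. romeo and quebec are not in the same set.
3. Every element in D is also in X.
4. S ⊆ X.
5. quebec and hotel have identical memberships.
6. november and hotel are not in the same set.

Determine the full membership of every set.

From (1): hotel ∈ X.
(5): quebec matches hotel: quebec ∉ S.
(5): quebec matches hotel: quebec ∈ X.
(6): november ∉ X.
(2): romeo ∉ X.
(3) contrapositive: romeo ∉ D.
(3) contrapositive: november ∉ D.
(4) contrapositive: romeo ∉ S.
(4) contrapositive: november ∉ S.

S = {}; X = {hotel, quebec}; D = {}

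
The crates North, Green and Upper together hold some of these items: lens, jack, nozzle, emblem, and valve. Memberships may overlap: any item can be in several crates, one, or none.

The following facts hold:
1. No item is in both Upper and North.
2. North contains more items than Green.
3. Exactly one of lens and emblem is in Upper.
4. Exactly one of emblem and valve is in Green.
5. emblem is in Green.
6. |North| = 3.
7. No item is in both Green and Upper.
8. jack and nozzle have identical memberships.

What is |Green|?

1

From (5): emblem ∈ Green.
(4) (exactly one): valve ∉ Green.
(7) (disjoint): emblem ∉ Upper.
(3) (exactly one): lens ∈ Upper.
(7) (disjoint): lens ∉ Green.
(1) (disjoint): lens ∉ North.
Suppose jack ∉ North: no assignment then satisfies all the clues, so jack ∈ North.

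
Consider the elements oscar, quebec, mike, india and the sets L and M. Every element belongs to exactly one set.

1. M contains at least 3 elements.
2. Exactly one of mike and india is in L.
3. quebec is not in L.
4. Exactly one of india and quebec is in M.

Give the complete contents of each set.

From (3): quebec ∉ L.
Only one set left: quebec ∈ M.
(4) (exactly one): india ∉ M.
Only one set left: india ∈ L.
(1): only 3 candidates remain for M, so all are in.

L = {india}; M = {mike, oscar, quebec}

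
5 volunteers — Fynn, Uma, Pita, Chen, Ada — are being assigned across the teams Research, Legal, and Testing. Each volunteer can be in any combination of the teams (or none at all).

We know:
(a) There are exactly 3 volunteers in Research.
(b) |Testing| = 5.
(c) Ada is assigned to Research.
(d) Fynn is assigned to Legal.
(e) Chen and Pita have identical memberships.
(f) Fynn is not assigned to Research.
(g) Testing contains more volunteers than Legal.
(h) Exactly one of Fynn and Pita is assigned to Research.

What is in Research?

Research = {Ada, Chen, Pita}

From (c): Ada ∈ Research.
From (d): Fynn ∈ Legal.
From (f): Fynn ∉ Research.
(b): only 5 candidates remain for Testing, so all are in.
(h) (exactly one): Pita ∈ Research.
(e): Chen matches Pita: Chen ∈ Research.
(a): Research already has 3, so the rest are out.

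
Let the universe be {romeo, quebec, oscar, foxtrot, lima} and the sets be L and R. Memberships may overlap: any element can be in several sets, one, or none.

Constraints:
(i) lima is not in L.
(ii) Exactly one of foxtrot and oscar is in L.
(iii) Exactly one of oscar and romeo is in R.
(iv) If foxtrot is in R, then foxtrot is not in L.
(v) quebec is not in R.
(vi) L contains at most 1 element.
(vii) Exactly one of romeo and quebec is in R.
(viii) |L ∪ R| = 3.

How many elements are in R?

2

From (i): lima ∉ L.
From (v): quebec ∉ R.
(vii) (exactly one): romeo ∈ R.
(iii) (exactly one): oscar ∉ R.
Suppose romeo ∈ L: no assignment then satisfies all the clues, so romeo ∉ L.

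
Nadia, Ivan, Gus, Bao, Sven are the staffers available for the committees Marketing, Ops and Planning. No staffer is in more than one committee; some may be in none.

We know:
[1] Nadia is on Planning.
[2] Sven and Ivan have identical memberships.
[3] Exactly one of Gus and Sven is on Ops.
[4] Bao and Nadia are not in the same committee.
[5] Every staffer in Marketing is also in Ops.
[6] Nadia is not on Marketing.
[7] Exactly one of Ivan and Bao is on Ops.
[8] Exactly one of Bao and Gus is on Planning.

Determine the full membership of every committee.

Marketing = {}; Ops = {Ivan, Sven}; Planning = {Gus, Nadia}

From (1): Nadia ∈ Planning.
(4): Bao ∉ Planning.
(8) (exactly one): Gus ∈ Planning.
(3) (exactly one): Sven ∈ Ops.
(2): Ivan matches Sven: Ivan ∉ Marketing.
(2): Ivan matches Sven: Ivan ∈ Ops.
(7) (exactly one): Bao ∉ Ops.
(5) contrapositive: Bao ∉ Marketing.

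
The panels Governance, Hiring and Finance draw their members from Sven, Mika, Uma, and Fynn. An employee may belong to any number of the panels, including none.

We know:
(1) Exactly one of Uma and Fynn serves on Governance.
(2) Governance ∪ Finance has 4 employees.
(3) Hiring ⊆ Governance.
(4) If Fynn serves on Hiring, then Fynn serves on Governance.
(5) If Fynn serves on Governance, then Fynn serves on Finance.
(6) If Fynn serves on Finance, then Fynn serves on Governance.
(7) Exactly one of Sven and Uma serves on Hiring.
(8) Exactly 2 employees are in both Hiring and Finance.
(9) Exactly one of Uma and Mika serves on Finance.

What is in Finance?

Finance = {Fynn, Sven, Uma}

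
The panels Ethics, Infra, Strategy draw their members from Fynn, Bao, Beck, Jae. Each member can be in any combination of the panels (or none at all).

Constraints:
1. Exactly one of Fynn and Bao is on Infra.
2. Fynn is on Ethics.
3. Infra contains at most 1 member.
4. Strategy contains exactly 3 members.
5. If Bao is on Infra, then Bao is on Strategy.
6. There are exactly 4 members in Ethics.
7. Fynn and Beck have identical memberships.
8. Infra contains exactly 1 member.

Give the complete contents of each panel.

Ethics = {Bao, Beck, Fynn, Jae}; Infra = {Bao}; Strategy = {Bao, Beck, Fynn}

From (2): Fynn ∈ Ethics.
(6): only 4 candidates remain for Ethics, so all are in.
Suppose Fynn ∈ Infra: no assignment then satisfies all the clues, so Fynn ∉ Infra.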